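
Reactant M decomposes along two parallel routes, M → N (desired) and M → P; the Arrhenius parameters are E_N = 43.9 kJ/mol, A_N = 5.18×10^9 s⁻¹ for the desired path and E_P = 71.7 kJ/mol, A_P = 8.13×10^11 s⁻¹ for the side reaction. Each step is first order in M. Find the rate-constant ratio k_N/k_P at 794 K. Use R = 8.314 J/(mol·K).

0.430

Since both paths have the same order in M, the concentration cancels and S_{N/P} = k_N/k_P = (A_N/A_P)·exp[(E_P−E_N)/(RT)].
(E_P−E_N)/(RT) = (71.7−43.9)×10³/(8.314×794) = 27800/6601 = 4.211.
k_N/k_P = (5.18×10^9/8.13×10^11)·exp(4.211) = 0.006371 × 67.44 = 0.430.
Since E_N < E_P, lowering the temperature improves selectivity toward N.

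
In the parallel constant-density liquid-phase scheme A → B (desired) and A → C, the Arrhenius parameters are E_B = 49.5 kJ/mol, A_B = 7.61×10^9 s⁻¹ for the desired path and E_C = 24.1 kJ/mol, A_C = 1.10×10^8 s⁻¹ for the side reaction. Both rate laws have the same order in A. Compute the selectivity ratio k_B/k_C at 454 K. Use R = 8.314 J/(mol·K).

k_B/k_C = (A_B/A_C)·exp[−(E_B−E_C)/(RT)] = (A_B/A_C)·exp[(E_C−E_B)/(RT)].
(E_C−E_B)/(RT) = (24.1−49.5)×10³/(8.314×454) = -25400/3775 = -6.729.
k_B/k_C = (7.61×10^9/1.10×10^8)·exp(-6.729) = 69.18 × 0.001195 = 0.0827.
Since E_B > E_C, raising the temperature improves selectivity toward B.

0.0827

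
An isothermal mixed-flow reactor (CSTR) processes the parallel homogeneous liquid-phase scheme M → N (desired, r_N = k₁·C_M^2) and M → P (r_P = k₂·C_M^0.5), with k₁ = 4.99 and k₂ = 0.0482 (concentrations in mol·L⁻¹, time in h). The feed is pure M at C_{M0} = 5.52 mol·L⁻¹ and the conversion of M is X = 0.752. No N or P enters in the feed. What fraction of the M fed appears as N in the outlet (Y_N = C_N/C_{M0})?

0.747

Exit C_M = C_{M0}(1−X) = 5.52×0.248 = 1.369 mol·L⁻¹.
A CSTR operates uniformly at the exit composition, giving r_N = 9.352 and r_P = 0.05640 (each k·C_M^n at C_M = 1.369).
Fraction of consumed M going to N: r_N/(r_N+r_P) = 0.9940.
C_N = 0.9940·C_{M0}·X = 0.9940×5.52×0.752 = 4.13 mol·L⁻¹; Y_N = C_N/C_{M0} = 0.747.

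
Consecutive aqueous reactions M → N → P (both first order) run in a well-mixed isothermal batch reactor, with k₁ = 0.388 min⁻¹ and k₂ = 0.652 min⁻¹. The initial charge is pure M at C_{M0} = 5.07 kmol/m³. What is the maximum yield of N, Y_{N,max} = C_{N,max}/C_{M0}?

For a first-order series the maximum intermediate yield is C_{N,max}/C_{M0} = (k₁/k₂)^[k₂/(k₂−k₁)].
= (0.388/0.652)^(0.652/(0.652−0.388)) = (0.5951)^(2.470) = 0.2775.

0.278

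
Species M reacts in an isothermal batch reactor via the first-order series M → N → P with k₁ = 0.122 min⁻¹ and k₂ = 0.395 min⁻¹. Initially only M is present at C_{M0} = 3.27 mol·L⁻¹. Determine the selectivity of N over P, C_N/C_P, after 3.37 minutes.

1.12

Solving the coupled first-order balances gives C_N(t) = [k₁/(k₂−k₁)]·C_{M0}·(e^(−k₁t) − e^(−k₂t)).
e^(−k₁t) = e^(−0.122×3.37) = e^(−0.4111) = 0.6629; e^(−k₂t) = e^(−1.331) = 0.2642.
C_N = 0.122×3.27/(0.395−0.122) × (0.6629−0.2642) = 1.461×0.3987 = 0.5827 mol·L⁻¹.
C_M = C_{M0}e^(−k₁t) = 2.168 mol·L⁻¹, so C_P = C_{M0}−C_M−C_N = 0.5197 mol·L⁻¹; C_N/C_P = 1.12.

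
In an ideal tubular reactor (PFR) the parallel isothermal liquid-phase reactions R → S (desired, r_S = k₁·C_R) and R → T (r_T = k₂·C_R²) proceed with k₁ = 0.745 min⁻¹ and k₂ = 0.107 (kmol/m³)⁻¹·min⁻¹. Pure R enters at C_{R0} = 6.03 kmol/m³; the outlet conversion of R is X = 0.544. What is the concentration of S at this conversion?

C_R = C_{R0}(1−X) = 2.750 kmol/m³.
Along a PFR/batch, dC_S/dC_R = −r_S/(r_S+r_T) = −k₁/(k₁+k₂·C_R).
Integrating from C_{R0} to C_R: C_S = (0.745/0.107)·ln[(0.745+0.107·6.03)/(0.745+0.107·2.75)] = 6.963·ln(1.390/1.039) = 2.026 kmol/m³.

2.03 kmol/m³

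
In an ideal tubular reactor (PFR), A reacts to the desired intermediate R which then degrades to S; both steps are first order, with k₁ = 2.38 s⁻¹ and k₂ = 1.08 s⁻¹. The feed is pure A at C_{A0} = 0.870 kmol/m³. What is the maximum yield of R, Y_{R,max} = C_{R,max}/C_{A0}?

Evaluating C_R at τ_opt = ln(k₂/k₁)/(k₂−k₁) gives C_{R,max}/C_{A0} = (k₁/k₂)^[k₂/(k₂−k₁)].
= (2.38/1.08)^(1.08/(1.08−2.38)) = (2.204)^(-0.8308) = 0.5187.

0.519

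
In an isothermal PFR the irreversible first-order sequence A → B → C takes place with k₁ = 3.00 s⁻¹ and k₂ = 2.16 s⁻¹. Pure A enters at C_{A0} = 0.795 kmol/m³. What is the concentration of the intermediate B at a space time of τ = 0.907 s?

0.213 kmol/m³

Solving the coupled first-order balances gives C_B(τ) = [k₁/(k₂−k₁)]·C_{A0}·(e^(−k₁τ) − e^(−k₂τ)).
e^(−k₁τ) = e^(−3.00×0.907) = e^(−2.721) = 0.06581; e^(−k₂τ) = e^(−1.959) = 0.1410.
C_B = 3.00×0.795/(2.16−3.00) × (0.06581−0.1410) = (-2.839)×(-0.07517) = 0.2134 kmol/m³.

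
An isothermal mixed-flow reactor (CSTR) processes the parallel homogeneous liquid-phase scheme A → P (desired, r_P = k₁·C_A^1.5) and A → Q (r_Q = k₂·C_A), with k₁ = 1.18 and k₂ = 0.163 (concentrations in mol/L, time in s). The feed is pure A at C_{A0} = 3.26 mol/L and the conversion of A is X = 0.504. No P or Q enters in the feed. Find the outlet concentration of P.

1.48 mol/L

Exit C_A = C_{A0}(1−X) = 3.26×0.496 = 1.617 mol/L.
A CSTR operates uniformly at the exit composition, giving r_P = 2.426 and r_Q = 0.2636 (each k·C_A^n at C_A = 1.617).
Fraction of consumed A going to P: r_P/(r_P+r_Q) = 0.9020.
C_P = 0.9020·C_{A0}·X = 0.9020×3.26×0.504 = 1.48 mol/L.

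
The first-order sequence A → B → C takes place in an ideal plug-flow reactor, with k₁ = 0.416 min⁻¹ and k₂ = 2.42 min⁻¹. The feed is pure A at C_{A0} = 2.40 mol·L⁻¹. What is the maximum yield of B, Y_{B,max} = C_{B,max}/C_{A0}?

0.119

Evaluating C_B at τ_opt = ln(k₂/k₁)/(k₂−k₁) gives C_{B,max}/C_{A0} = (k₁/k₂)^[k₂/(k₂−k₁)].
= (0.416/2.42)^(2.42/(2.42−0.416)) = (0.1719)^(1.208) = 0.1193.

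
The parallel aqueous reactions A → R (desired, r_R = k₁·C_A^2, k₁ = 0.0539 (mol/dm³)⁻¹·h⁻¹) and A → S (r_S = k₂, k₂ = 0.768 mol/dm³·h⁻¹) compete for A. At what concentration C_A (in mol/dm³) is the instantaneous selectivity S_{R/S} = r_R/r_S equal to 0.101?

S_{R/S} = (k₁/k₂)·C_A^2 ⇒ C_A = (S·k₂/k₁)^(0.5).
= (0.101×0.768/0.0539)^(0.5) = (1.439)^(0.5) = 1.20 mol/dm³.

1.20 mol/dm³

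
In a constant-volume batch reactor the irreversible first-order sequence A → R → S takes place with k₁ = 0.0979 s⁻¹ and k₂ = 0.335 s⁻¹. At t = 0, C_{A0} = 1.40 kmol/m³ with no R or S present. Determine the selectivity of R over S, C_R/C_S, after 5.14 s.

0.801

Solving the coupled first-order balances gives C_R(t) = [k₁/(k₂−k₁)]·C_{A0}·(e^(−k₁t) − e^(−k₂t)).
e^(−k₁t) = e^(−0.0979×5.14) = e^(−0.5032) = 0.6046; e^(−k₂t) = e^(−1.722) = 0.1787.
C_R = 0.0979×1.40/(0.335−0.0979) × (0.6046−0.1787) = 0.5781×0.4259 = 0.2462 kmol/m³.
C_A = C_{A0}e^(−k₁t) = 0.8464 kmol/m³, so C_S = C_{A0}−C_A−C_R = 0.3074 kmol/m³; C_R/C_S = 0.801.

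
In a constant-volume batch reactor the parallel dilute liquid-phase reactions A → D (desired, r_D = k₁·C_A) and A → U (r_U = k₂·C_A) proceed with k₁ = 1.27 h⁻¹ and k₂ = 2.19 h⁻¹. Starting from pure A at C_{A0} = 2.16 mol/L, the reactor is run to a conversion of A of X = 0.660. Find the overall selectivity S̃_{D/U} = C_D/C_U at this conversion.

C_A = C_{A0}(1−X) = 0.7344 mol/L.
Both paths are first order in A, so the instantaneous fraction to D is constant: dC_D/d(−C_A) = k₁/(k₁+k₂) = 0.3671.
C_D = 0.3671·(C_{A0}−C_A) = 0.3671×1.426 = 0.523 mol/L.
C_U = (C_{A0}−C_A)−C_D = 0.9023 mol/L; S̃_{D/U} = 0.5233/0.9023 = 0.580.

0.580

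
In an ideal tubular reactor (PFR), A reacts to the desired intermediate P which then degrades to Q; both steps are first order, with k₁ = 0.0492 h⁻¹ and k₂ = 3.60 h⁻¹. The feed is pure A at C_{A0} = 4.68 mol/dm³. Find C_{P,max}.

0.0603 mol/dm³

For a first-order series the maximum intermediate yield is C_{P,max}/C_{A0} = (k₁/k₂)^[k₂/(k₂−k₁)].
= (0.0492/3.60)^(3.60/(3.60−0.0492)) = (0.01367)^(1.014) = 0.01288.
C_{P,max} = 0.01288×4.68 = 0.0603 mol/dm³.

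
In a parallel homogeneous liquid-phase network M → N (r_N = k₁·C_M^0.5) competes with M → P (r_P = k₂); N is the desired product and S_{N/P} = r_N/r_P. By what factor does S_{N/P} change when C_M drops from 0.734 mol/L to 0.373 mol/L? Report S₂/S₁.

S_{N/P} = (k₁/k₂)·C_M^0.5, so S₂/S₁ = (C_{M,2}/C_{M,1})^0.5.
= (0.373/0.734)^0.5 = (0.5082)^0.5 = 0.713.
Selectivity toward N falls as C_M falls — high-concentration operation is favoured.

0.713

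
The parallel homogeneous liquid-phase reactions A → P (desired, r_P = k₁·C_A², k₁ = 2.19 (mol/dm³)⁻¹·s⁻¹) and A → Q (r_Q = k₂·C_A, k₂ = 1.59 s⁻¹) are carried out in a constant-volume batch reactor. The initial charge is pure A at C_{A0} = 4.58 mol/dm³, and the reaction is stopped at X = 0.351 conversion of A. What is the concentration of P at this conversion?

C_A = C_{A0}(1−X) = 2.972 mol/dm³.
Along a PFR/batch, dC_Q/dC_A = −r_Q/(r_P+r_Q) = −k₂/(k₂+k₁·C_A).
Integrating from C_{A0} to C_A: C_Q = (1.59/2.19)·ln[(1.59+2.19·4.58)/(1.59+2.19·2.97)] = 0.7260·ln(11.62/8.100) = 0.2620 mol/dm³.
Then C_P = (C_{A0}−C_A) − C_Q = 1.608 − 0.2620 = 1.346 mol/dm³.

1.35 mol/dm³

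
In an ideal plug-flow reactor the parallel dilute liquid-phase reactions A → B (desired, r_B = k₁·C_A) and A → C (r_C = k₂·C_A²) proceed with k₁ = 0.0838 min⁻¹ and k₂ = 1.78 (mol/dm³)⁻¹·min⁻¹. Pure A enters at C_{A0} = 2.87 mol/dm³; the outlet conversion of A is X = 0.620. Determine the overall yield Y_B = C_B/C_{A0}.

0.0154

C_A = C_{A0}(1−X) = 1.091 mol/dm³.
Along a PFR/batch, dC_B/dC_A = −r_B/(r_B+r_C) = −k₁/(k₁+k₂·C_A).
Integrating from C_{A0} to C_A: C_B = (0.0838/1.78)·ln[(0.0838+1.78·2.87)/(0.0838+1.78·1.09)] = 0.04708·ln(5.192/2.025) = 0.04433 mol/dm³.
Y_B = C_B/C_{A0} = 0.04433/2.87 = 0.0154.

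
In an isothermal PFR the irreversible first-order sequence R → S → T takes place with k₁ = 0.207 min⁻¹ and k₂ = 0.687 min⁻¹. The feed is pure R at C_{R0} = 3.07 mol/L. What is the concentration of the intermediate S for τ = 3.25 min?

0.534 mol/L

The intermediate concentration in a first-order A→B→C sequence is C_S = k₁C_{R0}(e^(−k₁τ) − e^(−k₂τ))/(k₂−k₁).
e^(−k₁τ) = e^(−0.207×3.25) = e^(−0.6727) = 0.5103; e^(−k₂τ) = e^(−2.233) = 0.1072.
C_S = 0.207×3.07/(0.687−0.207) × (0.5103−0.1072) = 1.324×0.4031 = 0.5336 mol/L.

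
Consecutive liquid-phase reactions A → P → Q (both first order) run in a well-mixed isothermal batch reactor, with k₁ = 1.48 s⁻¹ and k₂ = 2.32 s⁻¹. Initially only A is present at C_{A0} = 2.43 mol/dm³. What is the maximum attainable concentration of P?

Evaluating C_P at t_opt = ln(k₂/k₁)/(k₂−k₁) gives C_{P,max}/C_{A0} = (k₁/k₂)^[k₂/(k₂−k₁)].
= (1.48/2.32)^(2.32/(2.32−1.48)) = (0.6379)^(2.762) = 0.2889.
C_{P,max} = 0.2889×2.43 = 0.702 mol/dm³.

0.702 mol/dm³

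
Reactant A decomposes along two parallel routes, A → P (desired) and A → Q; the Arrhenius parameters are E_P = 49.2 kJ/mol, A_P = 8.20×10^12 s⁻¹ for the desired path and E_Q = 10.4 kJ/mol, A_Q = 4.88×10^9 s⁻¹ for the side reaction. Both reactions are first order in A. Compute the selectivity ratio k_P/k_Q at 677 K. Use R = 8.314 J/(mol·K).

1.70

Since both paths have the same order in A, the concentration cancels and S_{P/Q} = k_P/k_Q = (A_P/A_Q)·exp[(E_Q−E_P)/(RT)].
(E_Q−E_P)/(RT) = (10.4−49.2)×10³/(8.314×677) = -38800/5629 = -6.893.
k_P/k_Q = (8.20×10^12/4.88×10^9)·exp(-6.893) = 1680 × 0.001014 = 1.70.
Since E_P > E_Q, raising the temperature improves selectivity toward P.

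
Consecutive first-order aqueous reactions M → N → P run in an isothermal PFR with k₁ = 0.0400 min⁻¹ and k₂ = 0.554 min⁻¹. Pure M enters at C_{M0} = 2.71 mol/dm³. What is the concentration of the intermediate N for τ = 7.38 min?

Solving the coupled first-order balances gives C_N(τ) = [k₁/(k₂−k₁)]·C_{M0}·(e^(−k₁τ) − e^(−k₂τ)).
e^(−k₁τ) = e^(−0.0400×7.38) = e^(−0.2952) = 0.7444; e^(−k₂τ) = e^(−4.089) = 0.01676.
C_N = 0.0400×2.71/(0.554−0.0400) × (0.7444−0.01676) = 0.2109×0.7276 = 0.1535 mol/dm³.

0.153 mol/dm³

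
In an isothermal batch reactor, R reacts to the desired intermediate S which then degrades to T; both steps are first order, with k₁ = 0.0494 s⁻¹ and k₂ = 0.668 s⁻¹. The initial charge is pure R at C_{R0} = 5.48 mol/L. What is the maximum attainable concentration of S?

0.329 mol/L

Evaluating C_S at t_opt = ln(k₂/k₁)/(k₂−k₁) gives C_{S,max}/C_{R0} = (k₁/k₂)^[k₂/(k₂−k₁)].
= (0.0494/0.668)^(0.668/(0.668−0.0494)) = (0.07395)^(1.080) = 0.06007.
C_{S,max} = 0.06007×5.48 = 0.329 mol/L.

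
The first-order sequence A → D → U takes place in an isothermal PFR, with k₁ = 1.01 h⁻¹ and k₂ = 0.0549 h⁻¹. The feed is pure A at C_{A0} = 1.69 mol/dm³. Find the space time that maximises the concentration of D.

Setting dC_D/dτ = 0 gives τ_opt = ln(k₂/k₁)/(k₂−k₁).
= ln(0.0549/1.01)/(0.0549−1.01) = ln(0.05436)/-0.9551 = -2.912/-0.9551 = 3.05 h.

3.05 h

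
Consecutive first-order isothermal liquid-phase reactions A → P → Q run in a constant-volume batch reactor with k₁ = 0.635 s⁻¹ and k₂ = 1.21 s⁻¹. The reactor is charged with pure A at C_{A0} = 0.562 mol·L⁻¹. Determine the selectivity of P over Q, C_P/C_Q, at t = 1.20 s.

The intermediate concentration in a first-order A→B→C sequence is C_P = k₁C_{A0}(e^(−k₁t) − e^(−k₂t))/(k₂−k₁).
e^(−k₁t) = e^(−0.635×1.20) = e^(−0.7620) = 0.4667; e^(−k₂t) = e^(−1.452) = 0.2341.
C_P = 0.635×0.562/(1.21−0.635) × (0.4667−0.2341) = 0.6206×0.2326 = 0.1444 mol·L⁻¹.
C_A = C_{A0}e^(−k₁t) = 0.2623 mol·L⁻¹, so C_Q = C_{A0}−C_A−C_P = 0.1553 mol·L⁻¹; C_P/C_Q = 0.930.

0.930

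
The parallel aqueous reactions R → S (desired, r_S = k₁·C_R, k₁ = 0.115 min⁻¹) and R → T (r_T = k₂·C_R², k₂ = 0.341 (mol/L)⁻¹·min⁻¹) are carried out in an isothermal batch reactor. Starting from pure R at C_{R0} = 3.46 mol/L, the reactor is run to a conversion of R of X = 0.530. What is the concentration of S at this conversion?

0.222 mol/L

C_R = C_{R0}(1−X) = 1.626 mol/L.
Along a PFR/batch, dC_S/dC_R = −r_S/(r_S+r_T) = −k₁/(k₁+k₂·C_R).
Integrating from C_{R0} to C_R: C_S = (0.115/0.341)·ln[(0.115+0.341·3.46)/(0.115+0.341·1.63)] = 0.3372·ln(1.295/0.6695) = 0.2224 mol/L.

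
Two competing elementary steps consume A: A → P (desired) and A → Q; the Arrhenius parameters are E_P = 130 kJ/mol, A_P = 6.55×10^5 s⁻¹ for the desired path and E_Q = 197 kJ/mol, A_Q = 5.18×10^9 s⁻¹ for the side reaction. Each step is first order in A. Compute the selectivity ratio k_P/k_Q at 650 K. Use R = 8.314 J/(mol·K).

With equal orders, S_{P/Q} = k_P/k_Q = (A_P/A_Q)·exp[(E_Q−E_P)/(RT)].
(E_Q−E_P)/(RT) = (197−130)×10³/(8.314×650) = 67000/5404 = 12.40.
k_P/k_Q = (6.55×10^5/5.18×10^9)·exp(12.40) = 1.264×10^-4 × 2.423×10^5 = 30.6.

30.6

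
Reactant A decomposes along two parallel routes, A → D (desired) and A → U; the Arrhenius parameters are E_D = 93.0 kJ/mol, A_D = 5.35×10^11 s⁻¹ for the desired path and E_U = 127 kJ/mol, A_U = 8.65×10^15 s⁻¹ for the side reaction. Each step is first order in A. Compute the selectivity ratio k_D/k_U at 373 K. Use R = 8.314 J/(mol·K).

k_D/k_U = (A_D/A_U)·exp[−(E_D−E_U)/(RT)] = (A_D/A_U)·exp[(E_U−E_D)/(RT)].
(E_U−E_D)/(RT) = (127−93.0)×10³/(8.314×373) = 34000/3101 = 10.96.
k_D/k_U = (5.35×10^11/8.65×10^15)·exp(10.96) = 6.185×10^-5 × 57744 = 3.57.

3.57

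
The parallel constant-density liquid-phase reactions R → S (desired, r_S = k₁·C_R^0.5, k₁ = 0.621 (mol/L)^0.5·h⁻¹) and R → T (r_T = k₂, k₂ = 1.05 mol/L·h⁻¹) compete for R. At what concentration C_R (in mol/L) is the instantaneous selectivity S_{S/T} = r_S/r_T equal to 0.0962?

0.0265 mol/L

S_{S/T} = (k₁/k₂)·C_R^0.5 ⇒ C_R = (S·k₂/k₁)^(2).
= (0.0962×1.05/0.621)^(2) = (0.1627)^(2) = 0.0265 mol/L.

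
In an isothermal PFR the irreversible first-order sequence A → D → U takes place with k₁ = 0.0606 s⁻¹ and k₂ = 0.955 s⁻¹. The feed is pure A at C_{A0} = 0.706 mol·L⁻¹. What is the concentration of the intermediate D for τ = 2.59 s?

For first-order series with pure A initially, C_D(τ) = k₁C_{A0}/(k₂−k₁)·(e^(−k₁τ) − e^(−k₂τ)).
e^(−k₁τ) = e^(−0.0606×2.59) = e^(−0.1570) = 0.8547; e^(−k₂τ) = e^(−2.473) = 0.08429.
C_D = 0.0606×0.706/(0.955−0.0606) × (0.8547−0.08429) = 0.04783×0.7704 = 0.03685 mol·L⁻¹.

0.0369 mol·L⁻¹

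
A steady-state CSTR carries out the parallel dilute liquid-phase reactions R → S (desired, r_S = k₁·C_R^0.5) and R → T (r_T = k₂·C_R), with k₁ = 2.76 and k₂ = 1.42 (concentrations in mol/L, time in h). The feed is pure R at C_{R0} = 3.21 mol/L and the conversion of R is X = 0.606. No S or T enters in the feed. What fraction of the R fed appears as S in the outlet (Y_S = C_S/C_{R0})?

0.384

Exit C_R = C_{R0}(1−X) = 3.21×0.394 = 1.265 mol/L.
Rates in a CSTR are evaluated at the outlet concentration: r_S = 2.76×1.265^0.5 = 3.104, r_T = 1.42×1.265 = 1.796.
Fraction of consumed R going to S: r_S/(r_S+r_T) = 0.6335.
C_S = 0.6335·C_{R0}·X = 0.6335×3.21×0.606 = 1.23 mol/L; Y_S = C_S/C_{R0} = 0.384.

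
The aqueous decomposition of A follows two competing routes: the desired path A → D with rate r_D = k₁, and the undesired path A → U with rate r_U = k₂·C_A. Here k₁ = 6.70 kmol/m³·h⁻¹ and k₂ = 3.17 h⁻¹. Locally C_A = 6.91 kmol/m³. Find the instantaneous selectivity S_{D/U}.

S_{D/U} = r_D/r_U = (k₁)/(k₂·C_A) = (k₁/k₂)·C_A⁻¹.
= (6.70) / (3.17×6.910) = 6.700/21.90 = 0.306.

0.306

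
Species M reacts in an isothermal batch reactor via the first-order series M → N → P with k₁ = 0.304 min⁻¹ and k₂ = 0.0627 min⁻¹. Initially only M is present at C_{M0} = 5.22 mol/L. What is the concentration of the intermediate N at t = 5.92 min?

3.45 mol/L

The intermediate concentration in a first-order A→B→C sequence is C_N = k₁C_{M0}(e^(−k₁t) − e^(−k₂t))/(k₂−k₁).
e^(−k₁t) = e^(−0.304×5.92) = e^(−1.800) = 0.1654; e^(−k₂t) = e^(−0.3712) = 0.6899.
C_N = 0.304×5.22/(0.0627−0.304) × (0.1654−0.6899) = (-6.576)×(-0.5246) = 3.450 mol/L.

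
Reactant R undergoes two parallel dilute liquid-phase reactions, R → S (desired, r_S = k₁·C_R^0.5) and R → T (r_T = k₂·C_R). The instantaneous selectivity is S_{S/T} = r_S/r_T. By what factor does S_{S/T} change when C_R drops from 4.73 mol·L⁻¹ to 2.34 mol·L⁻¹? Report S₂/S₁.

1.42

S_{S/T} = (k₁/k₂)·C_R^-0.5, so S₂/S₁ = (C_{R,2}/C_{R,1})^-0.5.
= (2.34/4.73)^(-0.5) = (0.4947)^(-0.5) = 1.42.
Selectivity toward S rises as C_R falls — low-concentration operation is favoured.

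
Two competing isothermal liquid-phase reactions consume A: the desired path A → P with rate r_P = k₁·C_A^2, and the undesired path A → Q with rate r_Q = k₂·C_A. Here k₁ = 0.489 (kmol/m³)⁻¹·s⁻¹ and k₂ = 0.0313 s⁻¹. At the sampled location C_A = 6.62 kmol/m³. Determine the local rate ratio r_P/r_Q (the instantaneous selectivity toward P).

103

S_{P/Q} = r_P/r_Q = (k₁·C_A^2)/(k₂·C_A) = (k₁/k₂)·C_A.
= (0.489×6.620^2) / (0.0313×6.620) = 21.43/0.2072 = 103.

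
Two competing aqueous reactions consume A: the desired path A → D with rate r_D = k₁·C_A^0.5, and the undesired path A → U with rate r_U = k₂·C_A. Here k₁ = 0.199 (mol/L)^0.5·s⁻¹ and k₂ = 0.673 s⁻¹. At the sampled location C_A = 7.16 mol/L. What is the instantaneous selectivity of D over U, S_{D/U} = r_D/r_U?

S_{D/U} = r_D/r_U = (k₁·C_A^0.5)/(k₂·C_A) = (k₁/k₂)·C_A^-0.5.
= (0.199×7.160^0.5) / (0.673×7.160) = 0.5325/4.819 = 0.111.

0.111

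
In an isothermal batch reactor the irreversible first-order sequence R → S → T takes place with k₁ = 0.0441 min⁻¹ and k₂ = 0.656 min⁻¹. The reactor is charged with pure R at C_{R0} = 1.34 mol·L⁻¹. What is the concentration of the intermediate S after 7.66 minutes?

0.0683 mol·L⁻¹

Solving the coupled first-order balances gives C_S(t) = [k₁/(k₂−k₁)]·C_{R0}·(e^(−k₁t) − e^(−k₂t)).
e^(−k₁t) = e^(−0.0441×7.66) = e^(−0.3378) = 0.7133; e^(−k₂t) = e^(−5.025) = 0.006572.
C_S = 0.0441×1.34/(0.656−0.0441) × (0.7133−0.006572) = 0.09657×0.7068 = 0.06826 mol·L⁻¹.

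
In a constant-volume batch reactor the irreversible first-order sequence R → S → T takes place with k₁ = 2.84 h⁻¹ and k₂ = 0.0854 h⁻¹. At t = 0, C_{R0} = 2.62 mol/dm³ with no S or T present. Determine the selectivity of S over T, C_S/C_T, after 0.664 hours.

26.8

Solving the coupled first-order balances gives C_S(t) = [k₁/(k₂−k₁)]·C_{R0}·(e^(−k₁t) − e^(−k₂t)).
e^(−k₁t) = e^(−2.84×0.664) = e^(−1.886) = 0.1517; e^(−k₂t) = e^(−0.05671) = 0.9449.
C_S = 2.84×2.62/(0.0854−2.84) × (0.1517−0.9449) = (-2.701)×(-0.7932) = 2.143 mol/dm³.
C_R = C_{R0}e^(−k₁t) = 0.3975 mol/dm³, so C_T = C_{R0}−C_R−C_S = 0.08001 mol/dm³; C_S/C_T = 26.8.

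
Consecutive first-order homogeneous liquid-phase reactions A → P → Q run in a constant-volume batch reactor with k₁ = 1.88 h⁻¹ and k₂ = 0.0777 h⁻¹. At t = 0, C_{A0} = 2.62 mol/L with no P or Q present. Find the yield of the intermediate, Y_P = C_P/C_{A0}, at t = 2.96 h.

0.825

For first-order series with pure A initially, C_P(t) = k₁C_{A0}/(k₂−k₁)·(e^(−k₁t) − e^(−k₂t)).
e^(−k₁t) = e^(−1.88×2.96) = e^(−5.565) = 0.003830; e^(−k₂t) = e^(−0.2300) = 0.7945.
C_P = 1.88×2.62/(0.0777−1.88) × (0.003830−0.7945) = (-2.733)×(-0.7907) = 2.161 mol/L.
Y_P = C_P/C_{A0} = 2.161/2.62 = 0.825.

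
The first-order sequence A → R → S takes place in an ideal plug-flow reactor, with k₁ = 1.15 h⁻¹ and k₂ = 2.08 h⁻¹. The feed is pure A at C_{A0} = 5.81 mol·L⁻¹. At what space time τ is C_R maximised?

Setting dC_R/dτ = 0 gives τ_opt = ln(k₂/k₁)/(k₂−k₁).
= ln(2.08/1.15)/(2.08−1.15) = ln(1.809)/0.9300 = 0.5926/0.9300 = 0.637 h.

0.637 h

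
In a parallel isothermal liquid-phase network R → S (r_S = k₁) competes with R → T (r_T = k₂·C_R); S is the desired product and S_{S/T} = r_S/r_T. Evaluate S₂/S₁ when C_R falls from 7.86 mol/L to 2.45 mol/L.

S_{S/T} = (k₁/k₂)·C_R⁻¹, so S₂/S₁ = (C_{R,2}/C_{R,1})⁻¹.
= 7.86/2.45 = 3.21.
Selectivity toward S rises as C_R falls — low-concentration operation is favoured.

3.21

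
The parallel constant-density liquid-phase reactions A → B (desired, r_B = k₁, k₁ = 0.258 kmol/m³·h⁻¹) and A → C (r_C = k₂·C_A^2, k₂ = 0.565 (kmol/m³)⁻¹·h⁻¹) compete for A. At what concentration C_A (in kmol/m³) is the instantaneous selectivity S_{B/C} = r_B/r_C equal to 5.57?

S_{B/C} = (k₁/k₂)·C_A^-2 ⇒ C_A = (S·k₂/k₁)^(-0.5).
= (5.57×0.565/0.258)^(-0.5) = (12.20)^(-0.5) = 0.286 kmol/m³.

0.286 kmol/m³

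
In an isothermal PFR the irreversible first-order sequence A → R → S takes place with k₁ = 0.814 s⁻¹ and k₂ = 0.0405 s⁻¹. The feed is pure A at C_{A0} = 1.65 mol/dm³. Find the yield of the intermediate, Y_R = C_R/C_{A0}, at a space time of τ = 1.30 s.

0.633

For first-order series with pure A initially, C_R(τ) = k₁C_{A0}/(k₂−k₁)·(e^(−k₁τ) − e^(−k₂τ)).
e^(−k₁τ) = e^(−0.814×1.30) = e^(−1.058) = 0.3471; e^(−k₂τ) = e^(−0.05265) = 0.9487.
C_R = 0.814×1.65/(0.0405−0.814) × (0.3471−0.9487) = (-1.736)×(-0.6016) = 1.045 mol/dm³.
Y_R = C_R/C_{A0} = 1.045/1.65 = 0.633.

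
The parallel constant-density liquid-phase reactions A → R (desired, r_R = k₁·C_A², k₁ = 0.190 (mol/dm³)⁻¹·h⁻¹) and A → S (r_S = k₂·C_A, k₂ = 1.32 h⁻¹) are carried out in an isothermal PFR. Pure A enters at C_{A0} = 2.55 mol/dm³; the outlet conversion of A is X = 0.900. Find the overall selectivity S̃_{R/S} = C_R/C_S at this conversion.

0.194

C_A = C_{A0}(1−X) = 0.2550 mol/dm³.
Along a PFR/batch, dC_S/dC_A = −r_S/(r_R+r_S) = −k₂/(k₂+k₁·C_A).
Integrating from C_{A0} to C_A: C_S = (1.32/0.190)·ln[(1.32+0.190·2.55)/(1.32+0.190·0.255)] = 6.947·ln(1.804/1.368) = 1.922 mol/dm³.
Then C_R = (C_{A0}−C_A) − C_S = 2.295 − 1.922 = 0.3733 mol/dm³.
S̃_{R/S} = C_R/C_S = 0.3733/1.922 = 0.194.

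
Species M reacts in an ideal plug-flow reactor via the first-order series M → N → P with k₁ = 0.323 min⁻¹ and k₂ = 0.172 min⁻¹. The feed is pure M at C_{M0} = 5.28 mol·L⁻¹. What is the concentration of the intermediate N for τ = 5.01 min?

2.53 mol·L⁻¹

The intermediate concentration in a first-order A→B→C sequence is C_N = k₁C_{M0}(e^(−k₁τ) − e^(−k₂τ))/(k₂−k₁).
e^(−k₁τ) = e^(−0.323×5.01) = e^(−1.618) = 0.1982; e^(−k₂τ) = e^(−0.8617) = 0.4224.
C_N = 0.323×5.28/(0.172−0.323) × (0.1982−0.4224) = (-11.29)×(-0.2242) = 2.532 mol·L⁻¹.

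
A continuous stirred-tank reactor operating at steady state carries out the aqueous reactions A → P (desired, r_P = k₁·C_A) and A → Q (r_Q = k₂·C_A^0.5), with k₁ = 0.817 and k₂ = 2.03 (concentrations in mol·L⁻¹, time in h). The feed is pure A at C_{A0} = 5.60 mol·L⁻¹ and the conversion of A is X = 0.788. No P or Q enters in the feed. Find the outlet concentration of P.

1.35 mol·L⁻¹

Exit C_A = C_{A0}(1−X) = 5.60×0.212 = 1.187 mol·L⁻¹.
Rates in a CSTR are evaluated at the outlet concentration: r_P = 0.817×1.187 = 0.9699, r_Q = 2.03×1.187^0.5 = 2.212.
Fraction of consumed A going to P: r_P/(r_P+r_Q) = 0.3048.
C_P = 0.3048·C_{A0}·X = 0.3048×5.60×0.788 = 1.35 mol·L⁻¹.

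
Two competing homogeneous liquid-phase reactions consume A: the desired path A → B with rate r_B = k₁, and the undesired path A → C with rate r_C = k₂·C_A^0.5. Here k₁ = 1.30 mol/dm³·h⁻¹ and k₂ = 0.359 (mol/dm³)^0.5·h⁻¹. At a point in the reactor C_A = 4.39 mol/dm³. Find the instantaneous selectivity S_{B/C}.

1.73

S_{B/C} = r_B/r_C = (k₁)/(k₂·C_A^0.5) = (k₁/k₂)·C_A^-0.5.
= (1.30) / (0.359×4.390^0.5) = 1.300/0.7522 = 1.73.
The undesired path is higher order in A, so low C_A (CSTR or dilute feed) favours B.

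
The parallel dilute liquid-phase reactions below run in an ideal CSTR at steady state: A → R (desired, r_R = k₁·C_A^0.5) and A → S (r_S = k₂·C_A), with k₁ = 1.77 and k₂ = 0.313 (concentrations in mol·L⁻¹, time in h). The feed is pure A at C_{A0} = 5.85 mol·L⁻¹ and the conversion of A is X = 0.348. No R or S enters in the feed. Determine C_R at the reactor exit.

1.51 mol·L⁻¹

Exit C_A = C_{A0}(1−X) = 5.85×0.652 = 3.814 mol·L⁻¹.
Rates in a CSTR are evaluated at the outlet concentration: r_R = 1.77×3.814^0.5 = 3.457, r_S = 0.313×3.814 = 1.194.
Fraction of consumed A going to R: r_R/(r_R+r_S) = 0.7433.
C_R = 0.7433·C_{A0}·X = 0.7433×5.85×0.348 = 1.51 mol·L⁻¹.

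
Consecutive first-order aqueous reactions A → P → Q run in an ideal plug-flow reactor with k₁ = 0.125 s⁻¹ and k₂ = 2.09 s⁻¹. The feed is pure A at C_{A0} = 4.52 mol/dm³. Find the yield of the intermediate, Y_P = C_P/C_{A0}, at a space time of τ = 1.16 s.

The intermediate concentration in a first-order A→B→C sequence is C_P = k₁C_{A0}(e^(−k₁τ) − e^(−k₂τ))/(k₂−k₁).
e^(−k₁τ) = e^(−0.125×1.16) = e^(−0.1450) = 0.8650; e^(−k₂τ) = e^(−2.424) = 0.08853.
C_P = 0.125×4.52/(2.09−0.125) × (0.8650−0.08853) = 0.2875×0.7765 = 0.2233 mol/dm³.
Y_P = C_P/C_{A0} = 0.2233/4.52 = 0.0494.

0.0494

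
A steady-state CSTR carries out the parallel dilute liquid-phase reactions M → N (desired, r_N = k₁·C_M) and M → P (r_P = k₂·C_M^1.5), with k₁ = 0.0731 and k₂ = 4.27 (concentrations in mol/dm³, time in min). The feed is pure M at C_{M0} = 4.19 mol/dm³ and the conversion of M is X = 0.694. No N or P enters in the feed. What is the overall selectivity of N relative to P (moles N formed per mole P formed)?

0.0151

Exit C_M = C_{M0}(1−X) = 4.19×0.306 = 1.282 mol/dm³.
A CSTR operates uniformly at the exit composition, giving r_N = 0.09372 and r_P = 6.199 (each k·C_M^n at C_M = 1.282).
Overall selectivity = C_N/C_P = r_Nτ/(r_Pτ) = r_N/r_P = 0.0151.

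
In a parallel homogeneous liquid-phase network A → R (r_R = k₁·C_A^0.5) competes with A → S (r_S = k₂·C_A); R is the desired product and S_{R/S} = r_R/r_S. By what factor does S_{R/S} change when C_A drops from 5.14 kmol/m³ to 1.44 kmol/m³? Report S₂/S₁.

S_{R/S} = (k₁/k₂)·C_A^-0.5, so S₂/S₁ = (C_{A,2}/C_{A,1})^-0.5.
= (1.44/5.14)^(-0.5) = (0.2802)^(-0.5) = 1.89.
Selectivity toward R rises as C_A falls — low-concentration operation is favoured.

1.89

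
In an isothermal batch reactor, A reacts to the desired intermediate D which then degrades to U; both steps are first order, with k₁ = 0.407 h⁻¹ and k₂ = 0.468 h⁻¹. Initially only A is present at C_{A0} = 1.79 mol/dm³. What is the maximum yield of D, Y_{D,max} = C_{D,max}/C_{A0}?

At the optimum, C_{D,max}/C_{A0} = (k₁/k₂)^[k₂/(k₂−k₁)].
= (0.407/0.468)^(0.468/(0.468−0.407)) = (0.8697)^(7.672) = 0.3425.

0.343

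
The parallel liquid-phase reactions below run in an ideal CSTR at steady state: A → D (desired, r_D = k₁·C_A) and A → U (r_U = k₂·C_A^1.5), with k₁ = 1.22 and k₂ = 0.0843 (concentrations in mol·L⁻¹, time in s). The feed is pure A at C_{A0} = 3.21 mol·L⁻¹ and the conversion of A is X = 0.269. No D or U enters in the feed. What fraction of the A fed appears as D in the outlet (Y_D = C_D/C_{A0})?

0.243

Exit C_A = C_{A0}(1−X) = 3.21×0.731 = 2.347 mol·L⁻¹.
Rates in a CSTR are evaluated at the outlet concentration: r_D = 1.22×2.347 = 2.863, r_U = 0.0843×2.347^1.5 = 0.3030.
Fraction of consumed A going to D: r_D/(r_D+r_U) = 0.9043.
C_D = 0.9043·C_{A0}·X = 0.9043×3.21×0.269 = 0.781 mol·L⁻¹; Y_D = C_D/C_{A0} = 0.243.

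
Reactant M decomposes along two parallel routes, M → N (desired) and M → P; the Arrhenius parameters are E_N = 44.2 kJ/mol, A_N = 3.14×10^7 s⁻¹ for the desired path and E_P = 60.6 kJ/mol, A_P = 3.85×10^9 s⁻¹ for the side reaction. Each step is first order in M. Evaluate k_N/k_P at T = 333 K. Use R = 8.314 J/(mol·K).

Since both paths have the same order in M, the concentration cancels and S_{N/P} = k_N/k_P = (A_N/A_P)·exp[(E_P−E_N)/(RT)].
(E_P−E_N)/(RT) = (60.6−44.2)×10³/(8.314×333) = 16400/2769 = 5.924.
k_N/k_P = (3.14×10^7/3.85×10^9)·exp(5.924) = 0.008156 × 373.8 = 3.05.

3.05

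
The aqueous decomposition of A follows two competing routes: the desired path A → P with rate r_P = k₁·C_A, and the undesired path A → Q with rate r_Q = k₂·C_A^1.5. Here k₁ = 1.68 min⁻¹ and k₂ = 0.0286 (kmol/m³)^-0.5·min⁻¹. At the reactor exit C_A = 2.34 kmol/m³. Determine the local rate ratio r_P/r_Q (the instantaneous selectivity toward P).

38.4

S_{P/Q} = r_P/r_Q = (k₁·C_A)/(k₂·C_A^1.5) = (k₁/k₂)·C_A^-0.5.
= (1.68×2.340) / (0.0286×2.340^1.5) = 3.931/0.1024 = 38.4.
The undesired path is higher order in A, so low C_A (CSTR or dilute feed) favours P.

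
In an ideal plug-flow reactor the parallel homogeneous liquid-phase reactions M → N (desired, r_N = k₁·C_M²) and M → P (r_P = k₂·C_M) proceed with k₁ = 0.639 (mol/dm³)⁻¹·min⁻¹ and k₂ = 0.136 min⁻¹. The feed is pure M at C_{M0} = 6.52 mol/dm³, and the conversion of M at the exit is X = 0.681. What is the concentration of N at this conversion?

C_M = C_{M0}(1−X) = 2.080 mol/dm³.
Along a PFR/batch, dC_P/dC_M = −r_P/(r_N+r_P) = −k₂/(k₂+k₁·C_M).
Integrating from C_{M0} to C_M: C_P = (0.136/0.639)·ln[(0.136+0.639·6.52)/(0.136+0.639·2.08)] = 0.2128·ln(4.302/1.465) = 0.2293 mol/dm³.
Then C_N = (C_{M0}−C_M) − C_P = 4.440 − 0.2293 = 4.211 mol/dm³.

4.21 mol/dm³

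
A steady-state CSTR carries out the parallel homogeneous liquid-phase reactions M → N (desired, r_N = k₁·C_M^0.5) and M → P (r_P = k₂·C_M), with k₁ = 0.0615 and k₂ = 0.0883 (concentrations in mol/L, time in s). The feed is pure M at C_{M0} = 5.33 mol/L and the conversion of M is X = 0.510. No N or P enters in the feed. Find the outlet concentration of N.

0.819 mol/L

Exit C_M = C_{M0}(1−X) = 5.33×0.490 = 2.612 mol/L.
Rates in a CSTR are evaluated at the outlet concentration: r_N = 0.0615×2.612^0.5 = 0.09939, r_P = 0.0883×2.612 = 0.2306.
Fraction of consumed M going to N: r_N/(r_N+r_P) = 0.3012.
C_N = 0.3012·C_{M0}·X = 0.3012×5.33×0.510 = 0.819 mol/L.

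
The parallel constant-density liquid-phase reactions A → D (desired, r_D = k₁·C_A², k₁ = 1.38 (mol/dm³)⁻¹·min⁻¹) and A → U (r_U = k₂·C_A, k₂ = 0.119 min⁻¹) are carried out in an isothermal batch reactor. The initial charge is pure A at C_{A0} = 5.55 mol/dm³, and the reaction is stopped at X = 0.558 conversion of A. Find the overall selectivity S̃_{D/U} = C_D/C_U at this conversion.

44.0

C_A = C_{A0}(1−X) = 2.453 mol/dm³.
Along a PFR/batch, dC_U/dC_A = −r_U/(r_D+r_U) = −k₂/(k₂+k₁·C_A).
Integrating from C_{A0} to C_A: C_U = (0.119/1.38)·ln[(0.119+1.38·5.55)/(0.119+1.38·2.45)] = 0.08623·ln(7.778/3.504) = 0.06875 mol/dm³.
Then C_D = (C_{A0}−C_A) − C_U = 3.097 − 0.06875 = 3.028 mol/dm³.
S̃_{D/U} = C_D/C_U = 3.028/0.06875 = 44.0.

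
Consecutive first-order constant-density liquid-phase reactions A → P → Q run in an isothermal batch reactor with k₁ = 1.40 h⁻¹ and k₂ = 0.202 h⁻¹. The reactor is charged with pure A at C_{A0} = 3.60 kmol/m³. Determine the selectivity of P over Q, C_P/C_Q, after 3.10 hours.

Solving the coupled first-order balances gives C_P(t) = [k₁/(k₂−k₁)]·C_{A0}·(e^(−k₁t) − e^(−k₂t)).
e^(−k₁t) = e^(−1.40×3.10) = e^(−4.340) = 0.01304; e^(−k₂t) = e^(−0.6262) = 0.5346.
C_P = 1.40×3.60/(0.202−1.40) × (0.01304−0.5346) = (-4.207)×(-0.5216) = 2.194 kmol/m³.
C_A = C_{A0}e^(−k₁t) = 0.04693 kmol/m³, so C_Q = C_{A0}−C_A−C_P = 1.359 kmol/m³; C_P/C_Q = 1.61.

1.61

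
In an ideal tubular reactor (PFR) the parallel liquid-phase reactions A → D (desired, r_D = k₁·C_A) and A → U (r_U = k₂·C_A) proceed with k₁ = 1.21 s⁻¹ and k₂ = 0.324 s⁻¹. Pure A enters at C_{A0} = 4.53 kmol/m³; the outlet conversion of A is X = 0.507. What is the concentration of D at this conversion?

C_A = C_{A0}(1−X) = 2.233 kmol/m³.
Both paths are first order in A, so the instantaneous fraction to D is constant: dC_D/d(−C_A) = k₁/(k₁+k₂) = 0.7888.
C_D = 0.7888·(C_{A0}−C_A) = 0.7888×2.297 = 1.81 kmol/m³.

1.81 kmol/m³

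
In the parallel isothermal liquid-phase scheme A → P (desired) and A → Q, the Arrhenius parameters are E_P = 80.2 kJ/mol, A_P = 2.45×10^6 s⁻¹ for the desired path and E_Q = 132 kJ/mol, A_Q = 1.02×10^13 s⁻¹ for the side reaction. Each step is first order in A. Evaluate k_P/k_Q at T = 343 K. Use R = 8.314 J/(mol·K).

18.6

k_P/k_Q = (A_P/A_Q)·exp[−(E_P−E_Q)/(RT)] = (A_P/A_Q)·exp[(E_Q−E_P)/(RT)].
(E_Q−E_P)/(RT) = (132−80.2)×10³/(8.314×343) = 51800/2852 = 18.16.
k_P/k_Q = (2.45×10^6/1.02×10^13)·exp(18.16) = 2.402×10^-7 × 7.741×10^7 = 18.6.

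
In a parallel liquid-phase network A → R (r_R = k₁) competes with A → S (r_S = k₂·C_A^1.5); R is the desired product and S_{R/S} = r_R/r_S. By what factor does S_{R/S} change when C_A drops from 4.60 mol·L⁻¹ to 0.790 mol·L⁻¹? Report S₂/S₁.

S_{R/S} = (k₁/k₂)·C_A^-1.5, so S₂/S₁ = (C_{A,2}/C_{A,1})^-1.5.
= (0.790/4.60)^(-1.5) = (0.1717)^(-1.5) = 14.1.

14.1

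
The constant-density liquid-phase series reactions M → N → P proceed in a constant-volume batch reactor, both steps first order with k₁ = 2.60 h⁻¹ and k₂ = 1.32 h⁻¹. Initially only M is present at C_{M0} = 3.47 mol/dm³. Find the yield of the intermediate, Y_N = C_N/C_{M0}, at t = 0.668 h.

For first-order series with pure M initially, C_N(t) = k₁C_{M0}/(k₂−k₁)·(e^(−k₁t) − e^(−k₂t)).
e^(−k₁t) = e^(−2.60×0.668) = e^(−1.737) = 0.1761; e^(−k₂t) = e^(−0.8818) = 0.4141.
C_N = 2.60×3.47/(1.32−2.60) × (0.1761−0.4141) = (-7.048)×(-0.2380) = 1.677 mol/dm³.
Y_N = C_N/C_{M0} = 1.677/3.47 = 0.483.

0.483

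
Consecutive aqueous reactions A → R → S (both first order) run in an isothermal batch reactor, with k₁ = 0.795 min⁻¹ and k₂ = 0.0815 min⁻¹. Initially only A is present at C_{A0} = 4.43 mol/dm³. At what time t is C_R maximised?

Setting dC_R/dt = 0 gives t_opt = ln(k₂/k₁)/(k₂−k₁).
= ln(0.0815/0.795)/(0.0815−0.795) = ln(0.1025)/-0.7135 = -2.278/-0.7135 = 3.19 min.

3.19 min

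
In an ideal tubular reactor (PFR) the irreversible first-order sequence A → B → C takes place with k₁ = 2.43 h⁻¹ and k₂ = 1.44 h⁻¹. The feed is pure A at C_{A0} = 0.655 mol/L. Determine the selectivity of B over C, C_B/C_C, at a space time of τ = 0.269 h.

4.31

Solving the coupled first-order balances gives C_B(τ) = [k₁/(k₂−k₁)]·C_{A0}·(e^(−k₁τ) − e^(−k₂τ)).
e^(−k₁τ) = e^(−2.43×0.269) = e^(−0.6537) = 0.5201; e^(−k₂τ) = e^(−0.3874) = 0.6788.
C_B = 2.43×0.655/(1.44−2.43) × (0.5201−0.6788) = (-1.608)×(-0.1587) = 0.2552 mol/L.
C_A = C_{A0}e^(−k₁τ) = 0.3407 mol/L, so C_C = C_{A0}−C_A−C_B = 0.05914 mol/L; C_B/C_C = 4.31.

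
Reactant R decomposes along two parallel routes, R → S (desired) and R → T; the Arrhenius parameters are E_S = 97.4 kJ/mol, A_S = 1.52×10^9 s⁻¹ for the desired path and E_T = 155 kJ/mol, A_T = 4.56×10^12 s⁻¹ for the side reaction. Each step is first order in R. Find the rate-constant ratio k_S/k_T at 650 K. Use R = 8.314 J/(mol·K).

14.2

Since both paths have the same order in R, the concentration cancels and S_{S/T} = k_S/k_T = (A_S/A_T)·exp[(E_T−E_S)/(RT)].
(E_T−E_S)/(RT) = (155−97.4)×10³/(8.314×650) = 57600/5404 = 10.66.
k_S/k_T = (1.52×10^9/4.56×10^12)·exp(10.66) = 3.333×10^-4 × 42556 = 14.2.
Since E_S < E_T, lowering the temperature improves selectivity toward S.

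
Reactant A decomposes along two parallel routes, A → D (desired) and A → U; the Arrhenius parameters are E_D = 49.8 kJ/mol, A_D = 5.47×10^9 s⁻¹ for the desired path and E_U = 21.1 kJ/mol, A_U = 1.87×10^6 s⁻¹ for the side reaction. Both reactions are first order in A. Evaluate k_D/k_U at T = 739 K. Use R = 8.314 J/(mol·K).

27.4

k_D/k_U = (A_D/A_U)·exp[−(E_D−E_U)/(RT)] = (A_D/A_U)·exp[(E_U−E_D)/(RT)].
(E_U−E_D)/(RT) = (21.1−49.8)×10³/(8.314×739) = -28700/6144 = -4.671.
k_D/k_U = (5.47×10^9/1.87×10^6)·exp(-4.671) = 2925 × 0.009361 = 27.4.
Since E_D > E_U, raising the temperature improves selectivity toward D.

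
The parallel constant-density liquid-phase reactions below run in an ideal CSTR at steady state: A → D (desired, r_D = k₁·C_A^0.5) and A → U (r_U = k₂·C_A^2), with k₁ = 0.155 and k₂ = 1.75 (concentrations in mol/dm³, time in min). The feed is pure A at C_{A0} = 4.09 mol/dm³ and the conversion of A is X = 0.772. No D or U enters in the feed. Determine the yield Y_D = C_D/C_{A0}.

Exit C_A = C_{A0}(1−X) = 4.09×0.228 = 0.9325 mol/dm³.
Rates in a CSTR are evaluated at the outlet concentration: r_D = 0.155×0.9325^0.5 = 0.1497, r_U = 1.75×0.9325^2 = 1.522.
Fraction of consumed A going to D: r_D/(r_D+r_U) = 0.08955.
C_D = 0.08955·C_{A0}·X = 0.08955×4.09×0.772 = 0.283 mol/dm³; Y_D = C_D/C_{A0} = 0.0691.

0.0691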